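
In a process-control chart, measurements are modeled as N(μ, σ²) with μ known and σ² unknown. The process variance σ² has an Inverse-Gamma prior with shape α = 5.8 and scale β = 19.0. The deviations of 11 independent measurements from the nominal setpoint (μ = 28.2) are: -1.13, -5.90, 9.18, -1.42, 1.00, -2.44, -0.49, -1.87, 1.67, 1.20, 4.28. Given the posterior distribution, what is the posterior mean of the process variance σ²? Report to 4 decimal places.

9.3987

With known mean μ and an Inverse-Gamma(α, β) prior on σ², the Normal likelihood is conjugate: posterior is Inv-Gamma(α + n/2, β + Σ(xᵢ−μ)²/2).
Σ(xᵢ−μ)² = (-1.13)² + (-5.90)² + (9.18)² + (-1.42)² + (1.00)² + (-2.44)² + (-0.49)² + (-1.87)² + (1.67)² + (1.20)² + (4.28)² = 155.6136.
Posterior: Inv-Gamma(5.8 + 11/2, 19.0 + 155.6136/2) = Inv-Gamma(11.30, 96.80680).
E[σ²|data] = β/(α−1) = 96.80680/10.30 = 9.3987.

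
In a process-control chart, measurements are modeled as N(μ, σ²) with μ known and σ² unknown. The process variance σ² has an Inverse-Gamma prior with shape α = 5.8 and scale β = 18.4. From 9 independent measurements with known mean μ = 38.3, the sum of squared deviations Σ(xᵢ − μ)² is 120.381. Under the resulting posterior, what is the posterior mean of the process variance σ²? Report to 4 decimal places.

With known mean μ and an Inverse-Gamma(α, β) prior on σ², the Normal likelihood is conjugate: posterior is Inv-Gamma(α + n/2, β + Σ(xᵢ−μ)²/2).
Posterior: Inv-Gamma(5.8 + 9/2, 18.4 + 120.381/2) = Inv-Gamma(10.30, 78.5905).
E[σ²|data] = β/(α−1) = 78.5905/9.30 = 8.4506.

8.4506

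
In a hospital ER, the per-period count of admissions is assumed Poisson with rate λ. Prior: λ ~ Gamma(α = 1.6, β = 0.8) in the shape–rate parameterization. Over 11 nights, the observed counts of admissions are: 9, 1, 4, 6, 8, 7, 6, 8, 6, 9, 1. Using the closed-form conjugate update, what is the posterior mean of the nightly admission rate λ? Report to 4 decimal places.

5.6441

With a Gamma(shape α, rate β) prior, the Poisson likelihood is conjugate: the posterior is Gamma(α + ΣXᵢ, β + n).
Sum of counts S = 65 over n = 11 nights.
Posterior: Gamma(α+S, β+n) = Gamma(1.6+65, 0.8+11) = Gamma(66.6, 11.8).
Posterior mean = α/β = 66.6/11.8 = 5.6441.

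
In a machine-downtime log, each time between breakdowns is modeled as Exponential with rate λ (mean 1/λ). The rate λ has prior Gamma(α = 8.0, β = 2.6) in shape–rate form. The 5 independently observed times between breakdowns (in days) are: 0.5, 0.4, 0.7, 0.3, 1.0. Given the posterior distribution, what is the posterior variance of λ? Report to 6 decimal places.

0.429752

With a Gamma(shape α, rate β) prior on the exponential rate λ, the posterior after n observations with total T = Σxᵢ is Gamma(α+n, β+T).
Sum of observations T = 2.9 days; n = 5.
Posterior: Gamma(8.0+5, 2.6+2.9) = Gamma(13.0, 5.5).
Var = α/β² = 0.429752.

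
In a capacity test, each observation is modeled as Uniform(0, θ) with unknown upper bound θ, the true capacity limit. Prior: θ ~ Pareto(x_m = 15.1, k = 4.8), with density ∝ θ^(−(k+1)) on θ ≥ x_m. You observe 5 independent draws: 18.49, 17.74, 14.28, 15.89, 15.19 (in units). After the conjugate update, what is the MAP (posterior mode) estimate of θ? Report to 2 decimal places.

A Pareto(scale x_m, shape k) prior on the upper bound θ of Uniform(0, θ) is conjugate: posterior is Pareto(max(x_m, max xᵢ), k + n).
Sample maximum = 18.49; prior scale x_m = 15.1 → posterior scale = max = 18.49.
Posterior shape = 4.8 + 5 = 9.8.
The Pareto density is decreasing on [x_m, ∞), so the mode is x_m = 18.49.

18.49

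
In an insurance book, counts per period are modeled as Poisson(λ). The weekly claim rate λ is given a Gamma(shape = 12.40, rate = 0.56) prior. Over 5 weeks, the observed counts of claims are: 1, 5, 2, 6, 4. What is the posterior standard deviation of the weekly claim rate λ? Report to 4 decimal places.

0.9917

With a Gamma(shape α, rate β) prior, the Poisson likelihood is conjugate: the posterior is Gamma(α + ΣXᵢ, β + n).
Sum of counts S = 18 over n = 5 weeks.
Posterior: Gamma(α+S, β+n) = Gamma(12.40+18, 0.56+5) = Gamma(30.40, 5.56).
SD = √α/β = √30.40/5.56 = 0.9917.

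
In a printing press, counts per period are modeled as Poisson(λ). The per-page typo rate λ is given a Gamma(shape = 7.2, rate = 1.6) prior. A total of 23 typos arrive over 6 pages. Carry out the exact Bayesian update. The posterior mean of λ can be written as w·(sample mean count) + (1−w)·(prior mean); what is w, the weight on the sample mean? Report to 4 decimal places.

0.7895

With a Gamma(shape α, rate β) prior, the Poisson likelihood is conjugate: the posterior is Gamma(α + ΣXᵢ, β + n).
Posterior mean = (α₀+S)/(β₀+n) = [n/(β₀+n)]·(S/n) + [β₀/(β₀+n)]·(α₀/β₀), so only n and β₀ enter the weight.
Weight on data w = n/(β₀+n) = 6/(1.6+6) = 6/7.6 = 0.7895.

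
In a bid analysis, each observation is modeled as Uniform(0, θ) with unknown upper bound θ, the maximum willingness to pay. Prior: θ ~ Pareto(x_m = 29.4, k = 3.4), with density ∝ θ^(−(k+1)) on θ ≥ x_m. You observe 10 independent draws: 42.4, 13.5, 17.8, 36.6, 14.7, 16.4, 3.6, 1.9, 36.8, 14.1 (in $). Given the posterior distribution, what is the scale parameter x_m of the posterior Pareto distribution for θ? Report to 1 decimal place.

A Pareto(scale x_m, shape k) prior on the upper bound θ of Uniform(0, θ) is conjugate: posterior is Pareto(max(x_m, max xᵢ), k + n).
Sample maximum = 42.4; prior scale x_m = 29.4 → posterior scale = max = 42.4.
Posterior shape = 3.4 + 10 = 13.4.
Posterior scale x_m = 42.4.

42.4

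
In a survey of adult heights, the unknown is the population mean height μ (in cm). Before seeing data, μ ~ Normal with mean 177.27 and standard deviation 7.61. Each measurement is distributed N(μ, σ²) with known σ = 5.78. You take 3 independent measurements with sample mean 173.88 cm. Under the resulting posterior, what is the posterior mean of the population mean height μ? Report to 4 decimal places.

For Normal data with known variance σ², a Normal(μ₀, σ₀²) prior on μ is conjugate. Posterior precision = 1/σ₀² + n/σ²; posterior mean is the precision-weighted average of μ₀ and x̄.
n·x̄ = 3·173.88 = 521.64.
σ₀² = 7.61² = 57.9121, σ² = 5.78² = 33.4084; σ² + n·σ₀² = 33.4084 + 3·57.9121 = 207.1447.
Posterior mean = (μ₀/σ₀² + n·x̄/σ²)/(1/σ₀² + n/σ²) = (σ²·μ₀ + σ₀²·n·x̄)/(σ² + n·σ₀²) = (33.4084·177.27 + 57.9121·521.64)/207.1447 = 36131.574912/207.1447 = 174.4267.

174.4267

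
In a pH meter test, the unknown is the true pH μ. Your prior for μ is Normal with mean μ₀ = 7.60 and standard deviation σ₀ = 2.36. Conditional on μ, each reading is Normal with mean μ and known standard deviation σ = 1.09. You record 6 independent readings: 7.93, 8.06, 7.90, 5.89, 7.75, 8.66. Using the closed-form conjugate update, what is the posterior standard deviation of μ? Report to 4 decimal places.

For Normal data with known variance σ², a Normal(μ₀, σ₀²) prior on μ is conjugate. Posterior precision = 1/σ₀² + n/σ²; posterior mean is the precision-weighted average of μ₀ and x̄.
σ₀² = 2.36² = 5.5696, σ² = 1.09² = 1.1881; σ² + n·σ₀² = 1.1881 + 6·5.5696 = 34.6057.
Posterior precision = 1/σ₀² + n/σ² = 1/5.5696 + 6/1.1881 = (σ² + n·σ₀²)/(σ₀²σ²) = 34.6057/(5.5696·1.1881); posterior variance σₙ² = σ₀²σ²/(σ² + n·σ₀²) = 5.5696·1.1881/34.6057 = 0.191218.
Posterior SD = √σₙ² = √(5.5696·1.1881/34.6057) = 0.4373.

0.4373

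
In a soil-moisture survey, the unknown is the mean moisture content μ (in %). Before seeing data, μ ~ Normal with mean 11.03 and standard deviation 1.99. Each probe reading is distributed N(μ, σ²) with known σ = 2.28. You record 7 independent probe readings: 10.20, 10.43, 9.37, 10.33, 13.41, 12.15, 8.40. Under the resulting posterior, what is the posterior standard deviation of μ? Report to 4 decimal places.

0.7908

For Normal data with known variance σ², a Normal(μ₀, σ₀²) prior on μ is conjugate. Posterior precision = 1/σ₀² + n/σ²; posterior mean is the precision-weighted average of μ₀ and x̄.
σ₀² = 1.99² = 3.9601, σ² = 2.28² = 5.1984; σ² + n·σ₀² = 5.1984 + 7·3.9601 = 32.9191.
Posterior precision = 1/σ₀² + n/σ² = 1/3.9601 + 7/5.1984 = (σ² + n·σ₀²)/(σ₀²σ²) = 32.9191/(3.9601·5.1984); posterior variance σₙ² = σ₀²σ²/(σ² + n·σ₀²) = 3.9601·5.1984/32.9191 = 0.625357.
Posterior SD = √σₙ² = √(3.9601·5.1984/32.9191) = 0.7908.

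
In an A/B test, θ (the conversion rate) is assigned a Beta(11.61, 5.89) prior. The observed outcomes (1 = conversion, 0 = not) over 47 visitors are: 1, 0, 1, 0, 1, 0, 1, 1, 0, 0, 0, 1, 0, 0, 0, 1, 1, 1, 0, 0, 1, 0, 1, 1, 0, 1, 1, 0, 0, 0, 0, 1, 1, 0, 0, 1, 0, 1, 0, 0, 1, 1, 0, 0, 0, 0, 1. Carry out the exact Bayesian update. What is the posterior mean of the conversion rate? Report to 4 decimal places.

The Beta prior is conjugate to a Binomial/Bernoulli likelihood; the update adds successes to α and failures to β.
Posterior: Beta(α+k, β+n−k) = Beta(11.61+21, 5.89+26) = Beta(32.61, 31.89).
Posterior mean = α/(α+β) = 32.61/64.50 = 0.5056.

0.5056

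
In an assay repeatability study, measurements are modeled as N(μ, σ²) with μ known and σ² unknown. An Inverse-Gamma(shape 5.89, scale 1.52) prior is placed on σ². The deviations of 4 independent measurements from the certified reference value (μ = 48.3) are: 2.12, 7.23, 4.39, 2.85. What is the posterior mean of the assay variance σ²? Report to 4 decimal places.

6.3281

With known mean μ and an Inverse-Gamma(α, β) prior on σ², the Normal likelihood is conjugate: posterior is Inv-Gamma(α + n/2, β + Σ(xᵢ−μ)²/2).
Σ(xᵢ−μ)² = (2.12)² + (7.23)² + (4.39)² + (2.85)² = 84.1619.
Posterior: Inv-Gamma(5.89 + 4/2, 1.52 + 84.1619/2) = Inv-Gamma(7.89, 43.60095).
E[σ²|data] = β/(α−1) = 43.60095/6.89 = 6.3281.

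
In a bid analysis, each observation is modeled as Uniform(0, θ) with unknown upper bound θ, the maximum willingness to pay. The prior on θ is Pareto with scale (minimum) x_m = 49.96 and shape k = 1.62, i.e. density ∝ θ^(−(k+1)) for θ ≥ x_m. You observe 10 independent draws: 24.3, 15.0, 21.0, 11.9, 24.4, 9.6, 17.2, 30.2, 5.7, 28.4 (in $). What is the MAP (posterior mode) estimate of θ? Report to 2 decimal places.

49.96

A Pareto(scale x_m, shape k) prior on the upper bound θ of Uniform(0, θ) is conjugate: posterior is Pareto(max(x_m, max xᵢ), k + n).
Sample maximum = 30.2; prior scale x_m = 49.96 → posterior scale = max = 49.96.
Posterior shape = 1.62 + 10 = 11.62.
The Pareto density is decreasing on [x_m, ∞), so the mode is x_m = 49.96.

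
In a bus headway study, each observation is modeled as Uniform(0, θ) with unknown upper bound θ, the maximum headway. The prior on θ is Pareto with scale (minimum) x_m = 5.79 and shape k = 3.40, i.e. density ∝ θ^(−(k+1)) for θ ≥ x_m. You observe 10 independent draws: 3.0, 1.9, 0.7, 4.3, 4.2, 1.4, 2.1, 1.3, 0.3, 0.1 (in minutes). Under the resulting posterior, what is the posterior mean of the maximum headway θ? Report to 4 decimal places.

6.2569

A Pareto(scale x_m, shape k) prior on the upper bound θ of Uniform(0, θ) is conjugate: posterior is Pareto(max(x_m, max xᵢ), k + n).
Sample maximum = 4.3; prior scale x_m = 5.79 → posterior scale = max = 5.79.
Posterior shape = 3.40 + 10 = 13.40.
E[θ|data] = k·x_m/(k−1) = 13.40·5.79/12.40 = 6.2569.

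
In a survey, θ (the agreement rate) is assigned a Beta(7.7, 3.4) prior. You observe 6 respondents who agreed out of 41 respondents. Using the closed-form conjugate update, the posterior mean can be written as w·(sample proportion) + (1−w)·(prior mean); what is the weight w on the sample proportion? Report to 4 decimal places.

0.7869

The Beta prior is conjugate to a Binomial/Bernoulli likelihood; the update adds successes to α and failures to β.
Posterior mean = (α₀+k)/(α₀+β₀+n) = [n/(α₀+β₀+n)]·(k/n) + [(α₀+β₀)/(α₀+β₀+n)]·α₀/(α₀+β₀), so only n and the prior enter the weight.
The weight on the data is w = n/(α₀+β₀+n) = 41/(7.7+3.4+41) = 41/52.1 = 0.7869.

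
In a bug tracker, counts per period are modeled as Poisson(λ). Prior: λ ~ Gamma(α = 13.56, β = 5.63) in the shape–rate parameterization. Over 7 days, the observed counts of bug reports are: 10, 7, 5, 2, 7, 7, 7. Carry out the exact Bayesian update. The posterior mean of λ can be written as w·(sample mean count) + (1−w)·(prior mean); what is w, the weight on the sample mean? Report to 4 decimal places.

With a Gamma(shape α, rate β) prior, the Poisson likelihood is conjugate: the posterior is Gamma(α + ΣXᵢ, β + n).
Posterior mean = (α₀+S)/(β₀+n) = [n/(β₀+n)]·(S/n) + [β₀/(β₀+n)]·(α₀/β₀), so only n and β₀ enter the weight.
Weight on data w = n/(β₀+n) = 7/(5.63+7) = 7/12.63 = 0.5542.

0.5542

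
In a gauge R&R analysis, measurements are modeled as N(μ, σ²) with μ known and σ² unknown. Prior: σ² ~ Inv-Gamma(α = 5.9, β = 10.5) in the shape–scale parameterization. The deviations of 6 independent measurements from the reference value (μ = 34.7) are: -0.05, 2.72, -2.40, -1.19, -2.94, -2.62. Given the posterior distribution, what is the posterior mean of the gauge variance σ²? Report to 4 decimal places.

3.2332

With known mean μ and an Inverse-Gamma(α, β) prior on σ², the Normal likelihood is conjugate: posterior is Inv-Gamma(α + n/2, β + Σ(xᵢ−μ)²/2).
Σ(xᵢ−μ)² = (-0.05)² + (2.72)² + (-2.40)² + (-1.19)² + (-2.94)² + (-2.62)² = 30.0850.
Posterior: Inv-Gamma(5.9 + 6/2, 10.5 + 30.0850/2) = Inv-Gamma(8.90, 25.54250).
E[σ²|data] = β/(α−1) = 25.54250/7.90 = 3.2332.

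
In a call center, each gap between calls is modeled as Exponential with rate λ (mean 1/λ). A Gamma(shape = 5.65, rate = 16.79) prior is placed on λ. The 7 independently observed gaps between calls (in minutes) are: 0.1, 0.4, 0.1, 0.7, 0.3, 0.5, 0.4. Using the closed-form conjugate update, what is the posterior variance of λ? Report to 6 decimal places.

With a Gamma(shape α, rate β) prior on the exponential rate λ, the posterior after n observations with total T = Σxᵢ is Gamma(α+n, β+T).
Sum of observations T = 2.5 minutes; n = 7.
Posterior: Gamma(5.65+7, 16.79+2.5) = Gamma(12.65, 19.29).
Var = α/β² = 0.033996.

0.033996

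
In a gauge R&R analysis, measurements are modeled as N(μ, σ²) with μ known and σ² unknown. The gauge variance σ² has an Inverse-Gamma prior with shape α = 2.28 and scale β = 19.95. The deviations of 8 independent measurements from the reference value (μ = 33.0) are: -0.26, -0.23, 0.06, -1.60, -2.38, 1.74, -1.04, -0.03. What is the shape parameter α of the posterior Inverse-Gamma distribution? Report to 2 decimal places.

With known mean μ and an Inverse-Gamma(α, β) prior on σ², the Normal likelihood is conjugate: posterior is Inv-Gamma(α + n/2, β + Σ(xᵢ−μ)²/2).
Σ(xᵢ−μ)² = (-0.26)² + (-0.23)² + (0.06)² + (-1.60)² + (-2.38)² + (1.74)² + (-1.04)² + (-0.03)² = 12.4586.
Posterior: Inv-Gamma(2.28 + 8/2, 19.95 + 12.4586/2) = Inv-Gamma(6.28, 26.17930).
Posterior α = 6.28.

6.28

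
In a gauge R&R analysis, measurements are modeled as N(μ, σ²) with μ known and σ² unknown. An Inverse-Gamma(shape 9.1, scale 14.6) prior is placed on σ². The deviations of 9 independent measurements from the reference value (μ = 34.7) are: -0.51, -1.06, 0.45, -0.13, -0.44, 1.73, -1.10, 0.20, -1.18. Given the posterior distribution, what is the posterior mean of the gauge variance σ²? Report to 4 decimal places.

With known mean μ and an Inverse-Gamma(α, β) prior on σ², the Normal likelihood is conjugate: posterior is Inv-Gamma(α + n/2, β + Σ(xᵢ−μ)²/2).
Σ(xᵢ−μ)² = (-0.51)² + (-1.06)² + (0.45)² + (-0.13)² + (-0.44)² + (1.73)² + (-1.10)² + (0.20)² + (-1.18)² = 7.4320.
Posterior: Inv-Gamma(9.1 + 9/2, 14.6 + 7.4320/2) = Inv-Gamma(13.60, 18.31600).
E[σ²|data] = β/(α−1) = 18.31600/12.60 = 1.4537.

1.4537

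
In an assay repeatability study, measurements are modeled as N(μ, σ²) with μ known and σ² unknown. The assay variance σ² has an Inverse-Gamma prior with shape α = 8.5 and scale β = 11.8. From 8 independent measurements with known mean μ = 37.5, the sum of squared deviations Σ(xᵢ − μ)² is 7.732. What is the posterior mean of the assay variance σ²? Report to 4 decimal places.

With known mean μ and an Inverse-Gamma(α, β) prior on σ², the Normal likelihood is conjugate: posterior is Inv-Gamma(α + n/2, β + Σ(xᵢ−μ)²/2).
Posterior: Inv-Gamma(8.5 + 8/2, 11.8 + 7.732/2) = Inv-Gamma(12.50, 15.6660).
E[σ²|data] = β/(α−1) = 15.6660/11.50 = 1.3623.

1.3623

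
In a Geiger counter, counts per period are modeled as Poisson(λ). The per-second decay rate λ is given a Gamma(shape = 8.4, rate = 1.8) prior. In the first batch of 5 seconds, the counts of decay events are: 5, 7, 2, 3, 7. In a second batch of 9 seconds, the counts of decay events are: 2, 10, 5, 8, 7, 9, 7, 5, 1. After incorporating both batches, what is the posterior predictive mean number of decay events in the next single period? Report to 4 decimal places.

5.4684

With a Gamma(shape α, rate β) prior, the Poisson likelihood is conjugate: the posterior is Gamma(α + ΣXᵢ, β + n).
Batch 1: sum of counts S = 24 over n = 5 seconds.
After batch 1: Gamma(α+S, β+n) = Gamma(8.4+24, 1.8+5) = Gamma(32.4, 6.8).
Batch 2: sum of counts S = 54 over n = 9 seconds.
After batch 2: Gamma(α+S, β+n) = Gamma(32.4+54, 6.8+9) = Gamma(86.4, 15.8).
The predictive distribution for one future period is NegBinom with mean α/β = 5.4684.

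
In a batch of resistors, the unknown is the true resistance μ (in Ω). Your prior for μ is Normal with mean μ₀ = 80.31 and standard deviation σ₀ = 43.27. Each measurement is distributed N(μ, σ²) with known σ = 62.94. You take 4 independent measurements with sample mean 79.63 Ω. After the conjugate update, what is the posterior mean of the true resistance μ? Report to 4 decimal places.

79.8653

For Normal data with known variance σ², a Normal(μ₀, σ₀²) prior on μ is conjugate. Posterior precision = 1/σ₀² + n/σ²; posterior mean is the precision-weighted average of μ₀ and x̄.
n·x̄ = 4·79.63 = 318.52.
σ₀² = 43.27² = 1872.2929, σ² = 62.94² = 3961.4436; σ² + n·σ₀² = 3961.4436 + 4·1872.2929 = 11450.6152.
Posterior mean = (μ₀/σ₀² + n·x̄/σ²)/(1/σ₀² + n/σ²) = (σ²·μ₀ + σ₀²·n·x̄)/(σ² + n·σ₀²) = (3961.4436·80.31 + 1872.2929·318.52)/11450.6152 = 914506.270024/11450.6152 = 79.8653.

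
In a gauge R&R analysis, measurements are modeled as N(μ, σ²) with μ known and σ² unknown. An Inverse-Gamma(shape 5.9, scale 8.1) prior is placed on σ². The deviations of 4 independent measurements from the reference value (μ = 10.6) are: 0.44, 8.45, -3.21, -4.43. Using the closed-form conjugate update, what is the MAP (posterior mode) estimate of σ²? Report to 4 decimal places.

6.6138

With known mean μ and an Inverse-Gamma(α, β) prior on σ², the Normal likelihood is conjugate: posterior is Inv-Gamma(α + n/2, β + Σ(xᵢ−μ)²/2).
Σ(xᵢ−μ)² = (0.44)² + (8.45)² + (-3.21)² + (-4.43)² = 101.5251.
Posterior: Inv-Gamma(5.9 + 4/2, 8.1 + 101.5251/2) = Inv-Gamma(7.90, 58.86255).
Mode = β/(α+1) = 58.86255/8.90 = 6.6138.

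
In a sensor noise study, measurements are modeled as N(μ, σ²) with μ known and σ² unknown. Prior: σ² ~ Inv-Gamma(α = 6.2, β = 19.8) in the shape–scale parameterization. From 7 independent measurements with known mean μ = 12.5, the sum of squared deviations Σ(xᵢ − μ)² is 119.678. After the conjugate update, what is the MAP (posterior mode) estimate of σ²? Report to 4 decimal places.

7.4429

With known mean μ and an Inverse-Gamma(α, β) prior on σ², the Normal likelihood is conjugate: posterior is Inv-Gamma(α + n/2, β + Σ(xᵢ−μ)²/2).
Posterior: Inv-Gamma(6.2 + 7/2, 19.8 + 119.678/2) = Inv-Gamma(9.70, 79.6390).
Mode = β/(α+1) = 79.6390/10.70 = 7.4429.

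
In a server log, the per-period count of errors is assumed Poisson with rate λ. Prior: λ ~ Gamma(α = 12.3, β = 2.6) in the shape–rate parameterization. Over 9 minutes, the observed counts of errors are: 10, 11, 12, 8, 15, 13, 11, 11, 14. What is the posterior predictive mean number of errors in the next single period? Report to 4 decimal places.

10.1121

With a Gamma(shape α, rate β) prior, the Poisson likelihood is conjugate: the posterior is Gamma(α + ΣXᵢ, β + n).
Sum of counts S = 105 over n = 9 minutes.
Posterior: Gamma(α+S, β+n) = Gamma(12.3+105, 2.6+9) = Gamma(117.3, 11.6).
The predictive distribution for one future period is NegBinom with mean α/β = 10.1121.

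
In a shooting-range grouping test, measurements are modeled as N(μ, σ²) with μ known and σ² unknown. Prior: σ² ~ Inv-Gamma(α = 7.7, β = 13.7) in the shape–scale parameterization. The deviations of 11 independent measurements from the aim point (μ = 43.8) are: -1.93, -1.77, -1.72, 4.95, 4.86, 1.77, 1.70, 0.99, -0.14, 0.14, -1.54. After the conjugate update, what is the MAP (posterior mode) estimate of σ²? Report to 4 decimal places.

With known mean μ and an Inverse-Gamma(α, β) prior on σ², the Normal likelihood is conjugate: posterior is Inv-Gamma(α + n/2, β + Σ(xᵢ−μ)²/2).
Σ(xᵢ−μ)² = (-1.93)² + (-1.77)² + (-1.72)² + (4.95)² + (4.86)² + (1.77)² + (1.70)² + (0.99)² + (-0.14)² + (0.14)² + (-1.54)² = 67.3521.
Posterior: Inv-Gamma(7.7 + 11/2, 13.7 + 67.3521/2) = Inv-Gamma(13.20, 47.37605).
Mode = β/(α+1) = 47.37605/14.20 = 3.3363.

3.3363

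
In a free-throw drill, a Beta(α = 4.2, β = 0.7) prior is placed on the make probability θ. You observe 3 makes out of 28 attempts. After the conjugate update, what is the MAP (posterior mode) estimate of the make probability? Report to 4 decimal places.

The Beta prior is conjugate to a Binomial/Bernoulli likelihood; the update adds successes to α and failures to β.
Posterior: Beta(α+k, β+n−k) = Beta(4.2+3, 0.7+25) = Beta(7.2, 25.7).
Mode of Beta(a,b) for a,b>1 is (a−1)/(a+b−2) = 6.2/30.9 = 0.2006.

0.2006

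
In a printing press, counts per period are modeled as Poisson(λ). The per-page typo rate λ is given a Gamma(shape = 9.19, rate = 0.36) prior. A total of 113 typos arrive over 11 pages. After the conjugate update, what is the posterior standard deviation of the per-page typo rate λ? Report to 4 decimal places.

With a Gamma(shape α, rate β) prior, the Poisson likelihood is conjugate: the posterior is Gamma(α + ΣXᵢ, β + n).
Posterior: Gamma(α+S, β+n) = Gamma(9.19+113, 0.36+11) = Gamma(122.19, 11.36).
SD = √α/β = √122.19/11.36 = 0.9731.

0.9731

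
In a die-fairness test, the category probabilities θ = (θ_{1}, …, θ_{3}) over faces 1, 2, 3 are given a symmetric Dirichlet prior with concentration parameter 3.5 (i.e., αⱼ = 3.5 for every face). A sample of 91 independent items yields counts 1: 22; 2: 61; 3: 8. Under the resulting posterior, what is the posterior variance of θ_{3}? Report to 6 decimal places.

0.000980

The Dirichlet prior is conjugate to the Multinomial likelihood: each posterior αⱼ = prior αⱼ + observed count nⱼ.
Posterior concentration: (25.5, 64.5, 11.5), total = 101.5.
Var[θ_j] = α_j(Σα−α_j)/((Σα)²(Σα+1)) = 11.5·90.0/(101.5²·102.5) = 0.000980.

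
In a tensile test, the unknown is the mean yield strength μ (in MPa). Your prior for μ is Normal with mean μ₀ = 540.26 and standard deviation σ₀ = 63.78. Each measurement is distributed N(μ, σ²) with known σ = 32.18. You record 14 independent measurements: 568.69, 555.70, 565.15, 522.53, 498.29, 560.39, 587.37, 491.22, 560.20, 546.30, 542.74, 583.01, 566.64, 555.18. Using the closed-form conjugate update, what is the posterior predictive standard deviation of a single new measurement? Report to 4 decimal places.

For Normal data with known variance σ², a Normal(μ₀, σ₀²) prior on μ is conjugate. Posterior precision = 1/σ₀² + n/σ²; posterior mean is the precision-weighted average of μ₀ and x̄.
σ₀² = 63.78² = 4067.8884, σ² = 32.18² = 1035.5524; σ² + n·σ₀² = 1035.5524 + 14·4067.8884 = 57985.99.
Posterior precision = 1/σ₀² + n/σ² = 1/4067.8884 + 14/1035.5524 = (σ² + n·σ₀²)/(σ₀²σ²) = 57985.99/(4067.8884·1035.5524); posterior variance σₙ² = σ₀²σ²/(σ² + n·σ₀²) = 4067.8884·1035.5524/57985.99 = 72.647058.
Predictive variance for one new observation = σₙ² + σ² = 4067.8884·1035.5524/57985.99 + 1035.5524 = σ²·(σ₀² + 57985.99)/57985.99 = 1035.5524·62053.8784/57985.99 = 1108.199458; SD = √(1035.5524·62053.8784/57985.99) = 33.2896.

33.2896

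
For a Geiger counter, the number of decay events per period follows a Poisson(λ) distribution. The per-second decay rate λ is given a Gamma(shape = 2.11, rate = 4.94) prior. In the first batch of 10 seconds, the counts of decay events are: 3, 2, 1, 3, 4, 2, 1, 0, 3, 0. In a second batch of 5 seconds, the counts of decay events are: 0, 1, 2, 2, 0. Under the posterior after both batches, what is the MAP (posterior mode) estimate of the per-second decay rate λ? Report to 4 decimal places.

1.2593

With a Gamma(shape α, rate β) prior, the Poisson likelihood is conjugate: the posterior is Gamma(α + ΣXᵢ, β + n).
Batch 1: sum of counts S = 19 over n = 10 seconds.
After batch 1: Gamma(α+S, β+n) = Gamma(2.11+19, 4.94+10) = Gamma(21.11, 14.94).
Batch 2: sum of counts S = 5 over n = 5 seconds.
After batch 2: Gamma(α+S, β+n) = Gamma(21.11+5, 14.94+5) = Gamma(26.11, 19.94).
Mode of Gamma(α,β) for α≥1 is (α−1)/β = 25.11/19.94 = 1.2593.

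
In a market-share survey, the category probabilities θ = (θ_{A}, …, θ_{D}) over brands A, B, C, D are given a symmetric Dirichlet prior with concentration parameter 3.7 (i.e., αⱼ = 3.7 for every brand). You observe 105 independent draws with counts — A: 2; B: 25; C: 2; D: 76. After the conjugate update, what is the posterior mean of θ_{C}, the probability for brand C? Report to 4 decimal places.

The Dirichlet prior is conjugate to the Multinomial likelihood: each posterior αⱼ = prior αⱼ + observed count nⱼ.
Posterior concentration: (5.7, 28.7, 5.7, 79.7), total = 119.8.
E[θ_{C}|data] = α_{C}/Σα = 5.7/119.8 = 0.0476.

0.0476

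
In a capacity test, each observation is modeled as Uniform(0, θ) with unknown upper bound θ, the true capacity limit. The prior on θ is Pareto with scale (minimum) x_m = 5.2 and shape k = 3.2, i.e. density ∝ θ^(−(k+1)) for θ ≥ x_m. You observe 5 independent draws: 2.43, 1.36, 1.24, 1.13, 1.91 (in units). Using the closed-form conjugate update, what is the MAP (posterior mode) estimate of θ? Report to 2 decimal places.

A Pareto(scale x_m, shape k) prior on the upper bound θ of Uniform(0, θ) is conjugate: posterior is Pareto(max(x_m, max xᵢ), k + n).
Sample maximum = 2.43; prior scale x_m = 5.2 → posterior scale = max = 5.20.
Posterior shape = 3.2 + 5 = 8.2.
The Pareto density is decreasing on [x_m, ∞), so the mode is x_m = 5.20.

5.20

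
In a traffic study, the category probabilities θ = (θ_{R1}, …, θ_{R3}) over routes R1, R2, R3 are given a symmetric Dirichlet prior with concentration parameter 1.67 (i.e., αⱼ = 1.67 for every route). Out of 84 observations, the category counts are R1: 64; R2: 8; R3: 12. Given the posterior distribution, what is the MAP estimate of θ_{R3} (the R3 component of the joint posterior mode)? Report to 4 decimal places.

The Dirichlet prior is conjugate to the Multinomial likelihood: each posterior αⱼ = prior αⱼ + observed count nⱼ.
Posterior concentration: (65.67, 9.67, 13.67), total = 89.01.
Joint mode component: (α_{R3}−1)/(Σα−K) = 12.67/86.01 = 0.1473.

0.1473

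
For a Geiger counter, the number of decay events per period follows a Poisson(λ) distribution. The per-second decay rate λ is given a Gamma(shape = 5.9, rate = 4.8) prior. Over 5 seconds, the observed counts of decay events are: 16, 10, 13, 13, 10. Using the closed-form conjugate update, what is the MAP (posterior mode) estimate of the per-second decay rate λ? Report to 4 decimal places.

With a Gamma(shape α, rate β) prior, the Poisson likelihood is conjugate: the posterior is Gamma(α + ΣXᵢ, β + n).
Sum of counts S = 62 over n = 5 seconds.
Posterior: Gamma(α+S, β+n) = Gamma(5.9+62, 4.8+5) = Gamma(67.9, 9.8).
Mode of Gamma(α,β) for α≥1 is (α−1)/β = 66.9/9.8 = 6.8265.

6.8265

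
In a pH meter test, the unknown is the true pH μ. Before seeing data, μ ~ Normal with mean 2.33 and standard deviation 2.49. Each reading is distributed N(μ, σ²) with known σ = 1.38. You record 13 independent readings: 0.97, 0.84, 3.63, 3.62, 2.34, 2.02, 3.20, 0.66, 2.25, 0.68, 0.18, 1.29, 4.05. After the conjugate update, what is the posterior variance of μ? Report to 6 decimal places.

0.143111

For Normal data with known variance σ², a Normal(μ₀, σ₀²) prior on μ is conjugate. Posterior precision = 1/σ₀² + n/σ²; posterior mean is the precision-weighted average of μ₀ and x̄.
σ₀² = 2.49² = 6.2001, σ² = 1.38² = 1.9044; σ² + n·σ₀² = 1.9044 + 13·6.2001 = 82.5057.
Posterior precision = 1/σ₀² + n/σ² = 1/6.2001 + 13/1.9044 = (σ² + n·σ₀²)/(σ₀²σ²) = 82.5057/(6.2001·1.9044); posterior variance σₙ² = σ₀²σ²/(σ² + n·σ₀²) = 6.2001·1.9044/82.5057 = 0.143111.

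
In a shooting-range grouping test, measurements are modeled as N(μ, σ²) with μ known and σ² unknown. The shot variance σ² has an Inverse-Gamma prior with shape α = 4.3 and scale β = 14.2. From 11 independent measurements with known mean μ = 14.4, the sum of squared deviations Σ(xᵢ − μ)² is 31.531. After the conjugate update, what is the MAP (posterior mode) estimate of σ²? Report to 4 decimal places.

With known mean μ and an Inverse-Gamma(α, β) prior on σ², the Normal likelihood is conjugate: posterior is Inv-Gamma(α + n/2, β + Σ(xᵢ−μ)²/2).
Posterior: Inv-Gamma(4.3 + 11/2, 14.2 + 31.531/2) = Inv-Gamma(9.80, 29.9655).
Mode = β/(α+1) = 29.9655/10.80 = 2.7746.

2.7746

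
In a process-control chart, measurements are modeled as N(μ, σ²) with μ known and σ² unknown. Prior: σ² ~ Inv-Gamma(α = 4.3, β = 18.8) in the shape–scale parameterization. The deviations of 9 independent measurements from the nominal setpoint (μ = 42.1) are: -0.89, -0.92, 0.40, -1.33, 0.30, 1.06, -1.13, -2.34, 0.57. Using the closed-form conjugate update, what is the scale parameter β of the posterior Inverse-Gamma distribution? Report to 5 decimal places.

With known mean μ and an Inverse-Gamma(α, β) prior on σ², the Normal likelihood is conjugate: posterior is Inv-Gamma(α + n/2, β + Σ(xᵢ−μ)²/2).
Σ(xᵢ−μ)² = (-0.89)² + (-0.92)² + (0.40)² + (-1.33)² + (0.30)² + (1.06)² + (-1.13)² + (-2.34)² + (0.57)² = 11.8584.
Posterior: Inv-Gamma(4.3 + 9/2, 18.8 + 11.8584/2) = Inv-Gamma(8.80, 24.72920).
Posterior β = 24.72920.

24.72920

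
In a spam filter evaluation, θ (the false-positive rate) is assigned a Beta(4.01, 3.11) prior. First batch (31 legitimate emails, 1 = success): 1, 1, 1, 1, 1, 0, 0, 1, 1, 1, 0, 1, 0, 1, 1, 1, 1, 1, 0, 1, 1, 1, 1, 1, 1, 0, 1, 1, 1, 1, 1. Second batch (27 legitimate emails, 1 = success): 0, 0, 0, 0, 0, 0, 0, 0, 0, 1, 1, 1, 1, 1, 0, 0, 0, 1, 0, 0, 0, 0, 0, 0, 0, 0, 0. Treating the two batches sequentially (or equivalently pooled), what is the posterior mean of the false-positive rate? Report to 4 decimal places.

0.5376

The Beta prior is conjugate to a Binomial/Bernoulli likelihood; the update adds successes to α and failures to β.
After batch 1: Beta(4.01+25, 3.11+6) = Beta(29.01, 9.11).
After batch 2: Beta(29.01+6, 9.11+21) = Beta(35.01, 30.11).
Posterior mean = α/(α+β) = 35.01/65.12 = 0.5376.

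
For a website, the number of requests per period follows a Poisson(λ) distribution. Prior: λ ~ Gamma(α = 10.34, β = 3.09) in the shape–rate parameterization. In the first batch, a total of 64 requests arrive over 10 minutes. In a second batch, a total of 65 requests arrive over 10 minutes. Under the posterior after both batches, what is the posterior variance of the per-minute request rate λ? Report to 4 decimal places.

0.2614

With a Gamma(shape α, rate β) prior, the Poisson likelihood is conjugate: the posterior is Gamma(α + ΣXᵢ, β + n).
After batch 1: Gamma(α+S, β+n) = Gamma(10.34+64, 3.09+10) = Gamma(74.34, 13.09).
After batch 2: Gamma(α+S, β+n) = Gamma(74.34+65, 13.09+10) = Gamma(139.34, 23.09).
Var = α/β² = 139.34/23.09² = 0.2614.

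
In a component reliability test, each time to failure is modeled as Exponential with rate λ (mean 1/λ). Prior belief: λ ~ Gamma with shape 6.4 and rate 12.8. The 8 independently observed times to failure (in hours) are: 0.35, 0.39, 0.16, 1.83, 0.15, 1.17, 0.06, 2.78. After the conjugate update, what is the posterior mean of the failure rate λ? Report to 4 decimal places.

0.7313

With a Gamma(shape α, rate β) prior on the exponential rate λ, the posterior after n observations with total T = Σxᵢ is Gamma(α+n, β+T).
Sum of observations T = 6.89 hours; n = 8.
Posterior: Gamma(6.4+8, 12.8+6.89) = Gamma(14.4, 19.69).
Posterior mean of λ = α/β = 14.4/19.69 = 0.7313.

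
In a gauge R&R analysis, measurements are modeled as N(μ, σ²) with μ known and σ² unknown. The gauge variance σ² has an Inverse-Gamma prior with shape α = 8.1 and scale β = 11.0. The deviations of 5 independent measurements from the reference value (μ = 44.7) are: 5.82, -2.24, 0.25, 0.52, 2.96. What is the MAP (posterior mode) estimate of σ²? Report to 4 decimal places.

3.0166

With known mean μ and an Inverse-Gamma(α, β) prior on σ², the Normal likelihood is conjugate: posterior is Inv-Gamma(α + n/2, β + Σ(xᵢ−μ)²/2).
Σ(xᵢ−μ)² = (5.82)² + (-2.24)² + (0.25)² + (0.52)² + (2.96)² = 47.9845.
Posterior: Inv-Gamma(8.1 + 5/2, 11.0 + 47.9845/2) = Inv-Gamma(10.60, 34.99225).
Mode = β/(α+1) = 34.99225/11.60 = 3.0166.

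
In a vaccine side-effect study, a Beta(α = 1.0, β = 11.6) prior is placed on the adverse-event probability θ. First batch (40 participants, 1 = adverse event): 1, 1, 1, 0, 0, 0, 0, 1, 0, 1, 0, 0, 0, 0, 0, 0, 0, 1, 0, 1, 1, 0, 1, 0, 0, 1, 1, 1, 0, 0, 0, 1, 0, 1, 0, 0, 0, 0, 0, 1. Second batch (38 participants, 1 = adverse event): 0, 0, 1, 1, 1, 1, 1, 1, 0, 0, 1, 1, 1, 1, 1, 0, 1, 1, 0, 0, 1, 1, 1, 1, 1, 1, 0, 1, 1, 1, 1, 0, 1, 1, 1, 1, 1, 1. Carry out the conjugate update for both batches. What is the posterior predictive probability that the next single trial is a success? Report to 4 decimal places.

0.4967

The Beta prior is conjugate to a Binomial/Bernoulli likelihood; the update adds successes to α and failures to β.
After batch 1: Beta(1.0+15, 11.6+25) = Beta(16.0, 36.6).
After batch 2: Beta(16.0+29, 36.6+9) = Beta(45.0, 45.6).
For a single future Bernoulli trial, P(success | data) = α/(α+β) = 0.4967.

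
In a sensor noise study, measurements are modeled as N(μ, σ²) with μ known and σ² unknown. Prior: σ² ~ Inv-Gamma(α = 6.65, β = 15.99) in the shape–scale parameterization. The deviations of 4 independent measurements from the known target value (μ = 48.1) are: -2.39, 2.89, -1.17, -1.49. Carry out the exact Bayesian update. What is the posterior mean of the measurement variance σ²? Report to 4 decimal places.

With known mean μ and an Inverse-Gamma(α, β) prior on σ², the Normal likelihood is conjugate: posterior is Inv-Gamma(α + n/2, β + Σ(xᵢ−μ)²/2).
Σ(xᵢ−μ)² = (-2.39)² + (2.89)² + (-1.17)² + (-1.49)² = 17.6532.
Posterior: Inv-Gamma(6.65 + 4/2, 15.99 + 17.6532/2) = Inv-Gamma(8.65, 24.81660).
E[σ²|data] = β/(α−1) = 24.81660/7.65 = 3.2440.

3.2440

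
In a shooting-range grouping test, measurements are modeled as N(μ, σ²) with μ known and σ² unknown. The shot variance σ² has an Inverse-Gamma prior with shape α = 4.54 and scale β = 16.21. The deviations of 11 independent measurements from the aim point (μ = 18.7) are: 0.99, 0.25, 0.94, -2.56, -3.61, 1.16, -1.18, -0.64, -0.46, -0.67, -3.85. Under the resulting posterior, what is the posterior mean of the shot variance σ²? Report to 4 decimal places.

With known mean μ and an Inverse-Gamma(α, β) prior on σ², the Normal likelihood is conjugate: posterior is Inv-Gamma(α + n/2, β + Σ(xᵢ−μ)²/2).
Σ(xᵢ−μ)² = (0.99)² + (0.25)² + (0.94)² + (-2.56)² + (-3.61)² + (1.16)² + (-1.18)² + (-0.64)² + (-0.46)² + (-0.67)² + (-3.85)² = 40.1425.
Posterior: Inv-Gamma(4.54 + 11/2, 16.21 + 40.1425/2) = Inv-Gamma(10.04, 36.28125).
E[σ²|data] = β/(α−1) = 36.28125/9.04 = 4.0134.

4.0134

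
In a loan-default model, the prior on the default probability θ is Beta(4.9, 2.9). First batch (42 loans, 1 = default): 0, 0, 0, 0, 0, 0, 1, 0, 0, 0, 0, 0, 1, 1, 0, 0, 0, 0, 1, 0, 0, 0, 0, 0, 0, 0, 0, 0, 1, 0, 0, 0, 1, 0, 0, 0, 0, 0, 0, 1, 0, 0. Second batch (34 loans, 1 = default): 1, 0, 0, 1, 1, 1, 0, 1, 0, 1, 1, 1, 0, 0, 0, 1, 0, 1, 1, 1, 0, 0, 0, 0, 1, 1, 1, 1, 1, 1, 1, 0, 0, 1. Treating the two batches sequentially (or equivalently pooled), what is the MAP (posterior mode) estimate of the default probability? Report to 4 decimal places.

0.3778

The Beta prior is conjugate to a Binomial/Bernoulli likelihood; the update adds successes to α and failures to β.
After batch 1: Beta(4.9+7, 2.9+35) = Beta(11.9, 37.9).
After batch 2: Beta(11.9+20, 37.9+14) = Beta(31.9, 51.9).
Mode of Beta(a,b) for a,b>1 is (a−1)/(a+b−2) = 30.9/81.8 = 0.3778.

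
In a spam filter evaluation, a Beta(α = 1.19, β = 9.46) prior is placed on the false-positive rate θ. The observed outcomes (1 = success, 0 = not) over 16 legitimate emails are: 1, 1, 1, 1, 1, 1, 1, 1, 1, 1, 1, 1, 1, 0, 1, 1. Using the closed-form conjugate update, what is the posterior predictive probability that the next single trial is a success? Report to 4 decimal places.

The Beta prior is conjugate to a Binomial/Bernoulli likelihood; the update adds successes to α and failures to β.
Posterior: Beta(α+k, β+n−k) = Beta(1.19+15, 9.46+1) = Beta(16.19, 10.46).
For a single future Bernoulli trial, P(success | data) = α/(α+β) = 0.6075.

0.6075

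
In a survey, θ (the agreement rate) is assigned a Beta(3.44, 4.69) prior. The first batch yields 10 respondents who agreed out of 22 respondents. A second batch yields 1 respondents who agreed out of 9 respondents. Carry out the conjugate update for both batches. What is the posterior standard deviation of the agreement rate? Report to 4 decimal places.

0.0762

The Beta prior is conjugate to a Binomial/Bernoulli likelihood; the update adds successes to α and failures to β.
After batch 1: Beta(3.44+10, 4.69+12) = Beta(13.44, 16.69).
After batch 2: Beta(13.44+1, 16.69+8) = Beta(14.44, 24.69).
Var = αβ/((α+β)²(α+β+1)) = 14.44·24.69/(39.13²·40.13) = 0.00580229; SD = √0.00580229 = 0.0762.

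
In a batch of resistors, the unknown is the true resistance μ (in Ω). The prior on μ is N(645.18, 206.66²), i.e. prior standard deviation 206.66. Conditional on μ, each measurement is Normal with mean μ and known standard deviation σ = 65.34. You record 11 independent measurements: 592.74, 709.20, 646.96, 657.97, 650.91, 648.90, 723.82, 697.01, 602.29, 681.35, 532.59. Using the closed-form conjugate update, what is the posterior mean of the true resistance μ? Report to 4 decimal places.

For Normal data with known variance σ², a Normal(μ₀, σ₀²) prior on μ is conjugate. Posterior precision = 1/σ₀² + n/σ²; posterior mean is the precision-weighted average of μ₀ and x̄.
Σxᵢ = 592.74 + 709.20 + 646.96 + 657.97 + 650.91 + 648.90 + 723.82 + 697.01 + 602.29 + 681.35 + 532.59 = 7143.74, so n·x̄ = 7143.74.
σ₀² = 206.66² = 42708.3556, σ² = 65.34² = 4269.3156; σ² + n·σ₀² = 4269.3156 + 11·42708.3556 = 474061.2272.
Posterior mean = (μ₀/σ₀² + n·x̄/σ²)/(1/σ₀² + n/σ²) = (σ²·μ₀ + σ₀²·n·x̄)/(σ² + n·σ₀²) = (4269.3156·645.18 + 42708.3556·7143.74)/474061.2272 = 307851865.272752/474061.2272 = 649.3926.

649.3926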